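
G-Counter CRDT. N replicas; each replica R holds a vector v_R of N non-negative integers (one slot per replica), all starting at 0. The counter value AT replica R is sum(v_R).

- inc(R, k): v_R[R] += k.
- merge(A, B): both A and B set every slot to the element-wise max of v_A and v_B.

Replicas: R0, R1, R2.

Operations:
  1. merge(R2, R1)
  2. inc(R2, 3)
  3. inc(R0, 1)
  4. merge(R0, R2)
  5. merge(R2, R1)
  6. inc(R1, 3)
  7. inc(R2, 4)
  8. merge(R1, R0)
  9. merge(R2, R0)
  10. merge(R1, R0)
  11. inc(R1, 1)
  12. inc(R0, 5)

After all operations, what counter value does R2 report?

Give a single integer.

Op 1: merge R2<->R1 -> R2=(0,0,0) R1=(0,0,0)
Op 2: inc R2 by 3 -> R2=(0,0,3) value=3
Op 3: inc R0 by 1 -> R0=(1,0,0) value=1
Op 4: merge R0<->R2 -> R0=(1,0,3) R2=(1,0,3)
Op 5: merge R2<->R1 -> R2=(1,0,3) R1=(1,0,3)
Op 6: inc R1 by 3 -> R1=(1,3,3) value=7
Op 7: inc R2 by 4 -> R2=(1,0,7) value=8
Op 8: merge R1<->R0 -> R1=(1,3,3) R0=(1,3,3)
Op 9: merge R2<->R0 -> R2=(1,3,7) R0=(1,3,7)
Op 10: merge R1<->R0 -> R1=(1,3,7) R0=(1,3,7)
Op 11: inc R1 by 1 -> R1=(1,4,7) value=12
Op 12: inc R0 by 5 -> R0=(6,3,7) value=16

Answer: 11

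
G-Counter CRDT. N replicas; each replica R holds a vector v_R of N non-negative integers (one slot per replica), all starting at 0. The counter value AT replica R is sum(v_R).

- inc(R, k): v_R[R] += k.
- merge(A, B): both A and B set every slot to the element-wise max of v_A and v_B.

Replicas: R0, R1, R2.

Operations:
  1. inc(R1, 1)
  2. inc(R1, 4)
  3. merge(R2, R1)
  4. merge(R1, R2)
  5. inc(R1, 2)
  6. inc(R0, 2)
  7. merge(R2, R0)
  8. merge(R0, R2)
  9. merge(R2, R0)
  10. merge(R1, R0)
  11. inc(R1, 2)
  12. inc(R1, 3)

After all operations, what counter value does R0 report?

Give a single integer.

Answer: 9

Derivation:
Op 1: inc R1 by 1 -> R1=(0,1,0) value=1
Op 2: inc R1 by 4 -> R1=(0,5,0) value=5
Op 3: merge R2<->R1 -> R2=(0,5,0) R1=(0,5,0)
Op 4: merge R1<->R2 -> R1=(0,5,0) R2=(0,5,0)
Op 5: inc R1 by 2 -> R1=(0,7,0) value=7
Op 6: inc R0 by 2 -> R0=(2,0,0) value=2
Op 7: merge R2<->R0 -> R2=(2,5,0) R0=(2,5,0)
Op 8: merge R0<->R2 -> R0=(2,5,0) R2=(2,5,0)
Op 9: merge R2<->R0 -> R2=(2,5,0) R0=(2,5,0)
Op 10: merge R1<->R0 -> R1=(2,7,0) R0=(2,7,0)
Op 11: inc R1 by 2 -> R1=(2,9,0) value=11
Op 12: inc R1 by 3 -> R1=(2,12,0) value=14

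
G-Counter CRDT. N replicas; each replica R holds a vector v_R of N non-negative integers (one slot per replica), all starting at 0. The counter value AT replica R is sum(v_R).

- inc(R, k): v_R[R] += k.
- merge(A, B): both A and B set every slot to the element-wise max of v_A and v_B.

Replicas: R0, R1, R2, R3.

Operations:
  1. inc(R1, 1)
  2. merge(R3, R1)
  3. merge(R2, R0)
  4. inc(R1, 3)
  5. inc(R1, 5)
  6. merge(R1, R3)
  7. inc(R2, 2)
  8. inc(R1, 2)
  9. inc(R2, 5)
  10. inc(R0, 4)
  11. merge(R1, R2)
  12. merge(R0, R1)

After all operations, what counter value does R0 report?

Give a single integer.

Op 1: inc R1 by 1 -> R1=(0,1,0,0) value=1
Op 2: merge R3<->R1 -> R3=(0,1,0,0) R1=(0,1,0,0)
Op 3: merge R2<->R0 -> R2=(0,0,0,0) R0=(0,0,0,0)
Op 4: inc R1 by 3 -> R1=(0,4,0,0) value=4
Op 5: inc R1 by 5 -> R1=(0,9,0,0) value=9
Op 6: merge R1<->R3 -> R1=(0,9,0,0) R3=(0,9,0,0)
Op 7: inc R2 by 2 -> R2=(0,0,2,0) value=2
Op 8: inc R1 by 2 -> R1=(0,11,0,0) value=11
Op 9: inc R2 by 5 -> R2=(0,0,7,0) value=7
Op 10: inc R0 by 4 -> R0=(4,0,0,0) value=4
Op 11: merge R1<->R2 -> R1=(0,11,7,0) R2=(0,11,7,0)
Op 12: merge R0<->R1 -> R0=(4,11,7,0) R1=(4,11,7,0)

Answer: 22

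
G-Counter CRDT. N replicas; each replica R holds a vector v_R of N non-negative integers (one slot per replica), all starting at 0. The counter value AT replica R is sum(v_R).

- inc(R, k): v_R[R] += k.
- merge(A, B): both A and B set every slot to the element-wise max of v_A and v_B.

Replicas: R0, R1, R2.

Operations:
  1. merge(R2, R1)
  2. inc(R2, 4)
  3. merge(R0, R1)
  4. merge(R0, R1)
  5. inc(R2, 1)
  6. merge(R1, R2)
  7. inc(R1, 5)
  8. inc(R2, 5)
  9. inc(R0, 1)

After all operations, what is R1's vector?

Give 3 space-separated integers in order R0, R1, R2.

Op 1: merge R2<->R1 -> R2=(0,0,0) R1=(0,0,0)
Op 2: inc R2 by 4 -> R2=(0,0,4) value=4
Op 3: merge R0<->R1 -> R0=(0,0,0) R1=(0,0,0)
Op 4: merge R0<->R1 -> R0=(0,0,0) R1=(0,0,0)
Op 5: inc R2 by 1 -> R2=(0,0,5) value=5
Op 6: merge R1<->R2 -> R1=(0,0,5) R2=(0,0,5)
Op 7: inc R1 by 5 -> R1=(0,5,5) value=10
Op 8: inc R2 by 5 -> R2=(0,0,10) value=10
Op 9: inc R0 by 1 -> R0=(1,0,0) value=1

Answer: 0 5 5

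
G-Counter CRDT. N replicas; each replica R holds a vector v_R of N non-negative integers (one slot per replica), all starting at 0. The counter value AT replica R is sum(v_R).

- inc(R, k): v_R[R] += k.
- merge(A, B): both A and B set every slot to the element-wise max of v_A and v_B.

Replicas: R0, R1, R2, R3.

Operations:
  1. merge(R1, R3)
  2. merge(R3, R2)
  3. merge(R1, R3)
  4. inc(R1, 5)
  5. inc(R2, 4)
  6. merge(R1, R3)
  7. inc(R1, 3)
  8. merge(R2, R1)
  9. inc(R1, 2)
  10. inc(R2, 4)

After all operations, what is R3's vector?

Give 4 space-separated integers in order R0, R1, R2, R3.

Answer: 0 5 0 0

Derivation:
Op 1: merge R1<->R3 -> R1=(0,0,0,0) R3=(0,0,0,0)
Op 2: merge R3<->R2 -> R3=(0,0,0,0) R2=(0,0,0,0)
Op 3: merge R1<->R3 -> R1=(0,0,0,0) R3=(0,0,0,0)
Op 4: inc R1 by 5 -> R1=(0,5,0,0) value=5
Op 5: inc R2 by 4 -> R2=(0,0,4,0) value=4
Op 6: merge R1<->R3 -> R1=(0,5,0,0) R3=(0,5,0,0)
Op 7: inc R1 by 3 -> R1=(0,8,0,0) value=8
Op 8: merge R2<->R1 -> R2=(0,8,4,0) R1=(0,8,4,0)
Op 9: inc R1 by 2 -> R1=(0,10,4,0) value=14
Op 10: inc R2 by 4 -> R2=(0,8,8,0) value=16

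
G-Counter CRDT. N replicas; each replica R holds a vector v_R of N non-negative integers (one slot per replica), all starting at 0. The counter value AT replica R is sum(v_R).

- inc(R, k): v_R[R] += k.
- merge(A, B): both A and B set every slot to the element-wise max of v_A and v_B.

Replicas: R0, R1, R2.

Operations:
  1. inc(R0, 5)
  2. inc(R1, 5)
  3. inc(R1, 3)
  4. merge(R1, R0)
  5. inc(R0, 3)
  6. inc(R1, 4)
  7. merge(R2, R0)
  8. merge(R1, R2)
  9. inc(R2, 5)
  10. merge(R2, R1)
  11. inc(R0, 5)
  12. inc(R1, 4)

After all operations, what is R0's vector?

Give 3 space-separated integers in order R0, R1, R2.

Op 1: inc R0 by 5 -> R0=(5,0,0) value=5
Op 2: inc R1 by 5 -> R1=(0,5,0) value=5
Op 3: inc R1 by 3 -> R1=(0,8,0) value=8
Op 4: merge R1<->R0 -> R1=(5,8,0) R0=(5,8,0)
Op 5: inc R0 by 3 -> R0=(8,8,0) value=16
Op 6: inc R1 by 4 -> R1=(5,12,0) value=17
Op 7: merge R2<->R0 -> R2=(8,8,0) R0=(8,8,0)
Op 8: merge R1<->R2 -> R1=(8,12,0) R2=(8,12,0)
Op 9: inc R2 by 5 -> R2=(8,12,5) value=25
Op 10: merge R2<->R1 -> R2=(8,12,5) R1=(8,12,5)
Op 11: inc R0 by 5 -> R0=(13,8,0) value=21
Op 12: inc R1 by 4 -> R1=(8,16,5) value=29

Answer: 13 8 0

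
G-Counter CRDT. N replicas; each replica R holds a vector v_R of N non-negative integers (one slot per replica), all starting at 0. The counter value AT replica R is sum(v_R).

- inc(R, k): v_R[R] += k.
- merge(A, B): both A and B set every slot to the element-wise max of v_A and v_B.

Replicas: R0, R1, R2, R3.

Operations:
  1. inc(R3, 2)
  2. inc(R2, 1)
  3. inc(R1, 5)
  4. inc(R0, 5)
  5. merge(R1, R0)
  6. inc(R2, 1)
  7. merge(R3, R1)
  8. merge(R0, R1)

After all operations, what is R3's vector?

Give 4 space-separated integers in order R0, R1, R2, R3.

Answer: 5 5 0 2

Derivation:
Op 1: inc R3 by 2 -> R3=(0,0,0,2) value=2
Op 2: inc R2 by 1 -> R2=(0,0,1,0) value=1
Op 3: inc R1 by 5 -> R1=(0,5,0,0) value=5
Op 4: inc R0 by 5 -> R0=(5,0,0,0) value=5
Op 5: merge R1<->R0 -> R1=(5,5,0,0) R0=(5,5,0,0)
Op 6: inc R2 by 1 -> R2=(0,0,2,0) value=2
Op 7: merge R3<->R1 -> R3=(5,5,0,2) R1=(5,5,0,2)
Op 8: merge R0<->R1 -> R0=(5,5,0,2) R1=(5,5,0,2)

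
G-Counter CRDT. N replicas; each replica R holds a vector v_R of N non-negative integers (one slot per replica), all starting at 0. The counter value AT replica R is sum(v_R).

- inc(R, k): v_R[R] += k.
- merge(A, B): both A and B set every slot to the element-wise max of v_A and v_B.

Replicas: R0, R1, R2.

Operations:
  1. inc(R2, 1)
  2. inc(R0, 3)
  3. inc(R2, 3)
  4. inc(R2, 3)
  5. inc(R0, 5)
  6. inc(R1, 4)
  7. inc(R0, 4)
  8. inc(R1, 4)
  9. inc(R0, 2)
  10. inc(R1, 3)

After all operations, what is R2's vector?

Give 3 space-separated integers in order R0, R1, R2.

Answer: 0 0 7

Derivation:
Op 1: inc R2 by 1 -> R2=(0,0,1) value=1
Op 2: inc R0 by 3 -> R0=(3,0,0) value=3
Op 3: inc R2 by 3 -> R2=(0,0,4) value=4
Op 4: inc R2 by 3 -> R2=(0,0,7) value=7
Op 5: inc R0 by 5 -> R0=(8,0,0) value=8
Op 6: inc R1 by 4 -> R1=(0,4,0) value=4
Op 7: inc R0 by 4 -> R0=(12,0,0) value=12
Op 8: inc R1 by 4 -> R1=(0,8,0) value=8
Op 9: inc R0 by 2 -> R0=(14,0,0) value=14
Op 10: inc R1 by 3 -> R1=(0,11,0) value=11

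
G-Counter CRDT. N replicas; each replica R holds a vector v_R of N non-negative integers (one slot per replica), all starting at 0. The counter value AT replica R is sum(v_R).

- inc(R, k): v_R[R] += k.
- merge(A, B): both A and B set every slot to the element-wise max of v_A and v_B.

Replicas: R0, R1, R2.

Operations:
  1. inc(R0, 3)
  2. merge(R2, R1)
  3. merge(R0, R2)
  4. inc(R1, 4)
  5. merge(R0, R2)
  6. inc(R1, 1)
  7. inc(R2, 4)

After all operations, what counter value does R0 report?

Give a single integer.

Answer: 3

Derivation:
Op 1: inc R0 by 3 -> R0=(3,0,0) value=3
Op 2: merge R2<->R1 -> R2=(0,0,0) R1=(0,0,0)
Op 3: merge R0<->R2 -> R0=(3,0,0) R2=(3,0,0)
Op 4: inc R1 by 4 -> R1=(0,4,0) value=4
Op 5: merge R0<->R2 -> R0=(3,0,0) R2=(3,0,0)
Op 6: inc R1 by 1 -> R1=(0,5,0) value=5
Op 7: inc R2 by 4 -> R2=(3,0,4) value=7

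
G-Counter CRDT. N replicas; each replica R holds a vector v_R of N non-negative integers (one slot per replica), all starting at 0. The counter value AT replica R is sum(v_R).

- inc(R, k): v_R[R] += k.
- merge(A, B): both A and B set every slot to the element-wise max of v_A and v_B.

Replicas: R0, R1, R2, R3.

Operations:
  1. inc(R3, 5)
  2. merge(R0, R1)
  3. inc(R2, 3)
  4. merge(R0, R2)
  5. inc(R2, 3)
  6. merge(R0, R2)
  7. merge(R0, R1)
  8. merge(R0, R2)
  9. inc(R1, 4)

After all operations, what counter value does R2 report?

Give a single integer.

Op 1: inc R3 by 5 -> R3=(0,0,0,5) value=5
Op 2: merge R0<->R1 -> R0=(0,0,0,0) R1=(0,0,0,0)
Op 3: inc R2 by 3 -> R2=(0,0,3,0) value=3
Op 4: merge R0<->R2 -> R0=(0,0,3,0) R2=(0,0,3,0)
Op 5: inc R2 by 3 -> R2=(0,0,6,0) value=6
Op 6: merge R0<->R2 -> R0=(0,0,6,0) R2=(0,0,6,0)
Op 7: merge R0<->R1 -> R0=(0,0,6,0) R1=(0,0,6,0)
Op 8: merge R0<->R2 -> R0=(0,0,6,0) R2=(0,0,6,0)
Op 9: inc R1 by 4 -> R1=(0,4,6,0) value=10

Answer: 6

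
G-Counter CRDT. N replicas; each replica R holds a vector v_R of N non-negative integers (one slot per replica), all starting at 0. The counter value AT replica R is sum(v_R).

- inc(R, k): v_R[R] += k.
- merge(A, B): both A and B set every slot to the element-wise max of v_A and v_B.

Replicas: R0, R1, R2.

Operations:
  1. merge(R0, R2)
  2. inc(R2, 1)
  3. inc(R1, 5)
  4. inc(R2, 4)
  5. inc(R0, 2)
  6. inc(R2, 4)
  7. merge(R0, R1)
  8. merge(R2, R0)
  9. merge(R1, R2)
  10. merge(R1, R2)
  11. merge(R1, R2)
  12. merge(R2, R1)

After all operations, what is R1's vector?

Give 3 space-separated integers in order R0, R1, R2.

Answer: 2 5 9

Derivation:
Op 1: merge R0<->R2 -> R0=(0,0,0) R2=(0,0,0)
Op 2: inc R2 by 1 -> R2=(0,0,1) value=1
Op 3: inc R1 by 5 -> R1=(0,5,0) value=5
Op 4: inc R2 by 4 -> R2=(0,0,5) value=5
Op 5: inc R0 by 2 -> R0=(2,0,0) value=2
Op 6: inc R2 by 4 -> R2=(0,0,9) value=9
Op 7: merge R0<->R1 -> R0=(2,5,0) R1=(2,5,0)
Op 8: merge R2<->R0 -> R2=(2,5,9) R0=(2,5,9)
Op 9: merge R1<->R2 -> R1=(2,5,9) R2=(2,5,9)
Op 10: merge R1<->R2 -> R1=(2,5,9) R2=(2,5,9)
Op 11: merge R1<->R2 -> R1=(2,5,9) R2=(2,5,9)
Op 12: merge R2<->R1 -> R2=(2,5,9) R1=(2,5,9)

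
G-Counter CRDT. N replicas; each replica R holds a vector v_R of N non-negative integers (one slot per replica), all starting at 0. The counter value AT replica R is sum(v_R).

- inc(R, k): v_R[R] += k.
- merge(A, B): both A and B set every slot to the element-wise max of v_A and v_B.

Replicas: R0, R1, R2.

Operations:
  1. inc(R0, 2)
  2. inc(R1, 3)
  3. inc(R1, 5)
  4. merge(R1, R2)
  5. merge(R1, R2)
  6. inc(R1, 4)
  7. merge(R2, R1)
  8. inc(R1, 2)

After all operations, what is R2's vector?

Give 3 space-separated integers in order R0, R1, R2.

Op 1: inc R0 by 2 -> R0=(2,0,0) value=2
Op 2: inc R1 by 3 -> R1=(0,3,0) value=3
Op 3: inc R1 by 5 -> R1=(0,8,0) value=8
Op 4: merge R1<->R2 -> R1=(0,8,0) R2=(0,8,0)
Op 5: merge R1<->R2 -> R1=(0,8,0) R2=(0,8,0)
Op 6: inc R1 by 4 -> R1=(0,12,0) value=12
Op 7: merge R2<->R1 -> R2=(0,12,0) R1=(0,12,0)
Op 8: inc R1 by 2 -> R1=(0,14,0) value=14

Answer: 0 12 0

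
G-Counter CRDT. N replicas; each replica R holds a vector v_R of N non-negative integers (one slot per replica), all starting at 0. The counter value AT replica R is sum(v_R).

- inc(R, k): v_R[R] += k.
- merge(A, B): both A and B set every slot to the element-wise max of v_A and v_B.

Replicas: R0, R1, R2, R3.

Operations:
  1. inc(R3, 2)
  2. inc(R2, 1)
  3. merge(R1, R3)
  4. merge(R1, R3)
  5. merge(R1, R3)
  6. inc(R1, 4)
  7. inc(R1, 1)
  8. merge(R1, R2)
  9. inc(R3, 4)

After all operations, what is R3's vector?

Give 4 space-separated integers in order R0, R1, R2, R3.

Op 1: inc R3 by 2 -> R3=(0,0,0,2) value=2
Op 2: inc R2 by 1 -> R2=(0,0,1,0) value=1
Op 3: merge R1<->R3 -> R1=(0,0,0,2) R3=(0,0,0,2)
Op 4: merge R1<->R3 -> R1=(0,0,0,2) R3=(0,0,0,2)
Op 5: merge R1<->R3 -> R1=(0,0,0,2) R3=(0,0,0,2)
Op 6: inc R1 by 4 -> R1=(0,4,0,2) value=6
Op 7: inc R1 by 1 -> R1=(0,5,0,2) value=7
Op 8: merge R1<->R2 -> R1=(0,5,1,2) R2=(0,5,1,2)
Op 9: inc R3 by 4 -> R3=(0,0,0,6) value=6

Answer: 0 0 0 6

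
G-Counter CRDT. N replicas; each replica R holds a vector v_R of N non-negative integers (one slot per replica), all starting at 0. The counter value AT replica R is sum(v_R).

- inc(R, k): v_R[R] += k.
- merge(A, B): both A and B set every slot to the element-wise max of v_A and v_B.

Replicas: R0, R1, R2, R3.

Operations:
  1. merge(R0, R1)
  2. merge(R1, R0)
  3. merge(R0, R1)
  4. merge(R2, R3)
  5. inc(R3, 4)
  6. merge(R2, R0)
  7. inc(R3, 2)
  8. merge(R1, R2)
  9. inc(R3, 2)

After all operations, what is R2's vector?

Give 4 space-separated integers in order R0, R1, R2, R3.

Answer: 0 0 0 0

Derivation:
Op 1: merge R0<->R1 -> R0=(0,0,0,0) R1=(0,0,0,0)
Op 2: merge R1<->R0 -> R1=(0,0,0,0) R0=(0,0,0,0)
Op 3: merge R0<->R1 -> R0=(0,0,0,0) R1=(0,0,0,0)
Op 4: merge R2<->R3 -> R2=(0,0,0,0) R3=(0,0,0,0)
Op 5: inc R3 by 4 -> R3=(0,0,0,4) value=4
Op 6: merge R2<->R0 -> R2=(0,0,0,0) R0=(0,0,0,0)
Op 7: inc R3 by 2 -> R3=(0,0,0,6) value=6
Op 8: merge R1<->R2 -> R1=(0,0,0,0) R2=(0,0,0,0)
Op 9: inc R3 by 2 -> R3=(0,0,0,8) value=8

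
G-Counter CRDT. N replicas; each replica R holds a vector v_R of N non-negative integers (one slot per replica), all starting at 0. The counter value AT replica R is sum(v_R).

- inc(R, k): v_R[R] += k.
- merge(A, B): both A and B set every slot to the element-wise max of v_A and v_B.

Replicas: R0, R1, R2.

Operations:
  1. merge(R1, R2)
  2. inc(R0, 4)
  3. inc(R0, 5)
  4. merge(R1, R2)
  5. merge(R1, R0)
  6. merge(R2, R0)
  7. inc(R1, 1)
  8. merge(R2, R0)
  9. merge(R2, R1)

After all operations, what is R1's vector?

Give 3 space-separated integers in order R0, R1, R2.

Answer: 9 1 0

Derivation:
Op 1: merge R1<->R2 -> R1=(0,0,0) R2=(0,0,0)
Op 2: inc R0 by 4 -> R0=(4,0,0) value=4
Op 3: inc R0 by 5 -> R0=(9,0,0) value=9
Op 4: merge R1<->R2 -> R1=(0,0,0) R2=(0,0,0)
Op 5: merge R1<->R0 -> R1=(9,0,0) R0=(9,0,0)
Op 6: merge R2<->R0 -> R2=(9,0,0) R0=(9,0,0)
Op 7: inc R1 by 1 -> R1=(9,1,0) value=10
Op 8: merge R2<->R0 -> R2=(9,0,0) R0=(9,0,0)
Op 9: merge R2<->R1 -> R2=(9,1,0) R1=(9,1,0)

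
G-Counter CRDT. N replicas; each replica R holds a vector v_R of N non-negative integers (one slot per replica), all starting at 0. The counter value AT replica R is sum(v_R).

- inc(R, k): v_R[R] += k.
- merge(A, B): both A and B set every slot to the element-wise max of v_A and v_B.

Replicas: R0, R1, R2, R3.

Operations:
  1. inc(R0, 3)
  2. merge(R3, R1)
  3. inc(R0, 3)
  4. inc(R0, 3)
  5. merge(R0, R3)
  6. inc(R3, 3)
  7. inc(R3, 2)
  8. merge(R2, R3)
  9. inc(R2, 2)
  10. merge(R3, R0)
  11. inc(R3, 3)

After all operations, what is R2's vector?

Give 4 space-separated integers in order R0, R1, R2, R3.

Answer: 9 0 2 5

Derivation:
Op 1: inc R0 by 3 -> R0=(3,0,0,0) value=3
Op 2: merge R3<->R1 -> R3=(0,0,0,0) R1=(0,0,0,0)
Op 3: inc R0 by 3 -> R0=(6,0,0,0) value=6
Op 4: inc R0 by 3 -> R0=(9,0,0,0) value=9
Op 5: merge R0<->R3 -> R0=(9,0,0,0) R3=(9,0,0,0)
Op 6: inc R3 by 3 -> R3=(9,0,0,3) value=12
Op 7: inc R3 by 2 -> R3=(9,0,0,5) value=14
Op 8: merge R2<->R3 -> R2=(9,0,0,5) R3=(9,0,0,5)
Op 9: inc R2 by 2 -> R2=(9,0,2,5) value=16
Op 10: merge R3<->R0 -> R3=(9,0,0,5) R0=(9,0,0,5)
Op 11: inc R3 by 3 -> R3=(9,0,0,8) value=17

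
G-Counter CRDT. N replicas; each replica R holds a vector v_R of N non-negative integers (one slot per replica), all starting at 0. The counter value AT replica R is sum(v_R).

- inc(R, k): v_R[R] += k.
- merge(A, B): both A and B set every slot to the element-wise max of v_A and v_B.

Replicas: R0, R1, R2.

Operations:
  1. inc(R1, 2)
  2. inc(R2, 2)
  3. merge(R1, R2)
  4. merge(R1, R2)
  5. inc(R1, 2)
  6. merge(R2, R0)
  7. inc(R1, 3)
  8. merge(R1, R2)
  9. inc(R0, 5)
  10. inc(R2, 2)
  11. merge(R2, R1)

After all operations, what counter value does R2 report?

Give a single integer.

Op 1: inc R1 by 2 -> R1=(0,2,0) value=2
Op 2: inc R2 by 2 -> R2=(0,0,2) value=2
Op 3: merge R1<->R2 -> R1=(0,2,2) R2=(0,2,2)
Op 4: merge R1<->R2 -> R1=(0,2,2) R2=(0,2,2)
Op 5: inc R1 by 2 -> R1=(0,4,2) value=6
Op 6: merge R2<->R0 -> R2=(0,2,2) R0=(0,2,2)
Op 7: inc R1 by 3 -> R1=(0,7,2) value=9
Op 8: merge R1<->R2 -> R1=(0,7,2) R2=(0,7,2)
Op 9: inc R0 by 5 -> R0=(5,2,2) value=9
Op 10: inc R2 by 2 -> R2=(0,7,4) value=11
Op 11: merge R2<->R1 -> R2=(0,7,4) R1=(0,7,4)

Answer: 11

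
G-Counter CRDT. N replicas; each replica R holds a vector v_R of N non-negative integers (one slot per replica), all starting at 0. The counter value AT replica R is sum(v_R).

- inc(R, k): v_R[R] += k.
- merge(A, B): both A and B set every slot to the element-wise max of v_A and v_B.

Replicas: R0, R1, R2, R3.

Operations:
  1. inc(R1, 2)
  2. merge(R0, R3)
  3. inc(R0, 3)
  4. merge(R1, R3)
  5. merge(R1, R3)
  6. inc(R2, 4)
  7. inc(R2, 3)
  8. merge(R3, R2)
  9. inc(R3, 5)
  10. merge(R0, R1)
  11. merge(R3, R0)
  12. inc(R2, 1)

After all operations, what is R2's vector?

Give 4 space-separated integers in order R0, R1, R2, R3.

Answer: 0 2 8 0

Derivation:
Op 1: inc R1 by 2 -> R1=(0,2,0,0) value=2
Op 2: merge R0<->R3 -> R0=(0,0,0,0) R3=(0,0,0,0)
Op 3: inc R0 by 3 -> R0=(3,0,0,0) value=3
Op 4: merge R1<->R3 -> R1=(0,2,0,0) R3=(0,2,0,0)
Op 5: merge R1<->R3 -> R1=(0,2,0,0) R3=(0,2,0,0)
Op 6: inc R2 by 4 -> R2=(0,0,4,0) value=4
Op 7: inc R2 by 3 -> R2=(0,0,7,0) value=7
Op 8: merge R3<->R2 -> R3=(0,2,7,0) R2=(0,2,7,0)
Op 9: inc R3 by 5 -> R3=(0,2,7,5) value=14
Op 10: merge R0<->R1 -> R0=(3,2,0,0) R1=(3,2,0,0)
Op 11: merge R3<->R0 -> R3=(3,2,7,5) R0=(3,2,7,5)
Op 12: inc R2 by 1 -> R2=(0,2,8,0) value=10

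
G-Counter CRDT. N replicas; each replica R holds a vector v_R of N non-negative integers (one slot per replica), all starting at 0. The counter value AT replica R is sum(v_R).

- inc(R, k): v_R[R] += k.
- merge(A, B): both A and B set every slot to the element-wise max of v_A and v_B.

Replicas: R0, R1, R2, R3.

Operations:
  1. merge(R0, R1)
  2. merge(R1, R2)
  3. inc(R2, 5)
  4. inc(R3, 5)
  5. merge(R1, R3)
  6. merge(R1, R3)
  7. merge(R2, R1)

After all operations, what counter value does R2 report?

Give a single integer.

Answer: 10

Derivation:
Op 1: merge R0<->R1 -> R0=(0,0,0,0) R1=(0,0,0,0)
Op 2: merge R1<->R2 -> R1=(0,0,0,0) R2=(0,0,0,0)
Op 3: inc R2 by 5 -> R2=(0,0,5,0) value=5
Op 4: inc R3 by 5 -> R3=(0,0,0,5) value=5
Op 5: merge R1<->R3 -> R1=(0,0,0,5) R3=(0,0,0,5)
Op 6: merge R1<->R3 -> R1=(0,0,0,5) R3=(0,0,0,5)
Op 7: merge R2<->R1 -> R2=(0,0,5,5) R1=(0,0,5,5)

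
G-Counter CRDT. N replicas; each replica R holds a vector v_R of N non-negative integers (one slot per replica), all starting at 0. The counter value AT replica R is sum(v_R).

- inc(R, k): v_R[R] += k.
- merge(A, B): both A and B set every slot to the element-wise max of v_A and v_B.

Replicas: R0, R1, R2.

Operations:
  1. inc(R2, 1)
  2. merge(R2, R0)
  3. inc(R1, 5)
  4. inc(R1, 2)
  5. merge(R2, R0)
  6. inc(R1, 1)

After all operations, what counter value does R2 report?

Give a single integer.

Answer: 1

Derivation:
Op 1: inc R2 by 1 -> R2=(0,0,1) value=1
Op 2: merge R2<->R0 -> R2=(0,0,1) R0=(0,0,1)
Op 3: inc R1 by 5 -> R1=(0,5,0) value=5
Op 4: inc R1 by 2 -> R1=(0,7,0) value=7
Op 5: merge R2<->R0 -> R2=(0,0,1) R0=(0,0,1)
Op 6: inc R1 by 1 -> R1=(0,8,0) value=8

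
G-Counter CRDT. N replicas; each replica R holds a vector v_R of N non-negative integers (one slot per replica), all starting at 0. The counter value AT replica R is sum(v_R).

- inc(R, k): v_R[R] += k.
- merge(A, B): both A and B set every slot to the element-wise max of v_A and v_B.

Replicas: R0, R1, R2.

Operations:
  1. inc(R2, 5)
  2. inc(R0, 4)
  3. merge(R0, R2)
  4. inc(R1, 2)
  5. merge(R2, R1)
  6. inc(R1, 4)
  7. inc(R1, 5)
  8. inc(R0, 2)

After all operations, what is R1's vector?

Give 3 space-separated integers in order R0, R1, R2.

Answer: 4 11 5

Derivation:
Op 1: inc R2 by 5 -> R2=(0,0,5) value=5
Op 2: inc R0 by 4 -> R0=(4,0,0) value=4
Op 3: merge R0<->R2 -> R0=(4,0,5) R2=(4,0,5)
Op 4: inc R1 by 2 -> R1=(0,2,0) value=2
Op 5: merge R2<->R1 -> R2=(4,2,5) R1=(4,2,5)
Op 6: inc R1 by 4 -> R1=(4,6,5) value=15
Op 7: inc R1 by 5 -> R1=(4,11,5) value=20
Op 8: inc R0 by 2 -> R0=(6,0,5) value=11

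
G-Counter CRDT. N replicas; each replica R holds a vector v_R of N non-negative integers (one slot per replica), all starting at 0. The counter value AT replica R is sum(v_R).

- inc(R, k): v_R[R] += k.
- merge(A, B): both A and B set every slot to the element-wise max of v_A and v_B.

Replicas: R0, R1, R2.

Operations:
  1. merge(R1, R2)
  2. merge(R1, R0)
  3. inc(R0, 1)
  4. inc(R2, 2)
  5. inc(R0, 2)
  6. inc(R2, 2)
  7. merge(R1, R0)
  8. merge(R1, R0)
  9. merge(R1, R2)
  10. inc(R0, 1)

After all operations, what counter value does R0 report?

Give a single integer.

Answer: 4

Derivation:
Op 1: merge R1<->R2 -> R1=(0,0,0) R2=(0,0,0)
Op 2: merge R1<->R0 -> R1=(0,0,0) R0=(0,0,0)
Op 3: inc R0 by 1 -> R0=(1,0,0) value=1
Op 4: inc R2 by 2 -> R2=(0,0,2) value=2
Op 5: inc R0 by 2 -> R0=(3,0,0) value=3
Op 6: inc R2 by 2 -> R2=(0,0,4) value=4
Op 7: merge R1<->R0 -> R1=(3,0,0) R0=(3,0,0)
Op 8: merge R1<->R0 -> R1=(3,0,0) R0=(3,0,0)
Op 9: merge R1<->R2 -> R1=(3,0,4) R2=(3,0,4)
Op 10: inc R0 by 1 -> R0=(4,0,0) value=4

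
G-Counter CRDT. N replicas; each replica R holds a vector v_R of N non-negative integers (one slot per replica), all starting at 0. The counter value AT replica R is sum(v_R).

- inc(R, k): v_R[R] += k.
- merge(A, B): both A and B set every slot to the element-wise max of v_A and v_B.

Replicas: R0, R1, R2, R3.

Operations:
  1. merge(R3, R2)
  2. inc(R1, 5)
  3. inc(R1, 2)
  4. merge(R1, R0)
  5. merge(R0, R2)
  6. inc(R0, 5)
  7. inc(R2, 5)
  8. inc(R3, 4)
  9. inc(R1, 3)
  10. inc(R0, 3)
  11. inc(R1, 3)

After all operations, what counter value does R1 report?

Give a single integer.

Op 1: merge R3<->R2 -> R3=(0,0,0,0) R2=(0,0,0,0)
Op 2: inc R1 by 5 -> R1=(0,5,0,0) value=5
Op 3: inc R1 by 2 -> R1=(0,7,0,0) value=7
Op 4: merge R1<->R0 -> R1=(0,7,0,0) R0=(0,7,0,0)
Op 5: merge R0<->R2 -> R0=(0,7,0,0) R2=(0,7,0,0)
Op 6: inc R0 by 5 -> R0=(5,7,0,0) value=12
Op 7: inc R2 by 5 -> R2=(0,7,5,0) value=12
Op 8: inc R3 by 4 -> R3=(0,0,0,4) value=4
Op 9: inc R1 by 3 -> R1=(0,10,0,0) value=10
Op 10: inc R0 by 3 -> R0=(8,7,0,0) value=15
Op 11: inc R1 by 3 -> R1=(0,13,0,0) value=13

Answer: 13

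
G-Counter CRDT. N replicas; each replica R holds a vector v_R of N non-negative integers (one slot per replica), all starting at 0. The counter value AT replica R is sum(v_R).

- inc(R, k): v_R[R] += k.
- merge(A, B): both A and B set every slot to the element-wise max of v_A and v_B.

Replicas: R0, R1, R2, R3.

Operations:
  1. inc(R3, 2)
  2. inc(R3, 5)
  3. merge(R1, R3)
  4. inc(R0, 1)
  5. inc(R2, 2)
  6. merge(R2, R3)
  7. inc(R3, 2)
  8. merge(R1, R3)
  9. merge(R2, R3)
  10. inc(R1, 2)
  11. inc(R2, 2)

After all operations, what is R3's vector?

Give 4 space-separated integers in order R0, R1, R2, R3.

Op 1: inc R3 by 2 -> R3=(0,0,0,2) value=2
Op 2: inc R3 by 5 -> R3=(0,0,0,7) value=7
Op 3: merge R1<->R3 -> R1=(0,0,0,7) R3=(0,0,0,7)
Op 4: inc R0 by 1 -> R0=(1,0,0,0) value=1
Op 5: inc R2 by 2 -> R2=(0,0,2,0) value=2
Op 6: merge R2<->R3 -> R2=(0,0,2,7) R3=(0,0,2,7)
Op 7: inc R3 by 2 -> R3=(0,0,2,9) value=11
Op 8: merge R1<->R3 -> R1=(0,0,2,9) R3=(0,0,2,9)
Op 9: merge R2<->R3 -> R2=(0,0,2,9) R3=(0,0,2,9)
Op 10: inc R1 by 2 -> R1=(0,2,2,9) value=13
Op 11: inc R2 by 2 -> R2=(0,0,4,9) value=13

Answer: 0 0 2 9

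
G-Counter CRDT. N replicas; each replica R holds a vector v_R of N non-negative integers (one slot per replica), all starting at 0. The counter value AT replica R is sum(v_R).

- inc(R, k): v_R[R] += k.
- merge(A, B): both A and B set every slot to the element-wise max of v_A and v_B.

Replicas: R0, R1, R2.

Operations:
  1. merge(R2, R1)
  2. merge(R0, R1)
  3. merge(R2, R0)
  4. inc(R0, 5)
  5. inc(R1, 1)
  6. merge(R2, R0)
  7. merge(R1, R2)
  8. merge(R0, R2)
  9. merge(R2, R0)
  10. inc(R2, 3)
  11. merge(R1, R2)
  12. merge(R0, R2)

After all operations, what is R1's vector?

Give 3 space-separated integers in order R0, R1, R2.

Op 1: merge R2<->R1 -> R2=(0,0,0) R1=(0,0,0)
Op 2: merge R0<->R1 -> R0=(0,0,0) R1=(0,0,0)
Op 3: merge R2<->R0 -> R2=(0,0,0) R0=(0,0,0)
Op 4: inc R0 by 5 -> R0=(5,0,0) value=5
Op 5: inc R1 by 1 -> R1=(0,1,0) value=1
Op 6: merge R2<->R0 -> R2=(5,0,0) R0=(5,0,0)
Op 7: merge R1<->R2 -> R1=(5,1,0) R2=(5,1,0)
Op 8: merge R0<->R2 -> R0=(5,1,0) R2=(5,1,0)
Op 9: merge R2<->R0 -> R2=(5,1,0) R0=(5,1,0)
Op 10: inc R2 by 3 -> R2=(5,1,3) value=9
Op 11: merge R1<->R2 -> R1=(5,1,3) R2=(5,1,3)
Op 12: merge R0<->R2 -> R0=(5,1,3) R2=(5,1,3)

Answer: 5 1 3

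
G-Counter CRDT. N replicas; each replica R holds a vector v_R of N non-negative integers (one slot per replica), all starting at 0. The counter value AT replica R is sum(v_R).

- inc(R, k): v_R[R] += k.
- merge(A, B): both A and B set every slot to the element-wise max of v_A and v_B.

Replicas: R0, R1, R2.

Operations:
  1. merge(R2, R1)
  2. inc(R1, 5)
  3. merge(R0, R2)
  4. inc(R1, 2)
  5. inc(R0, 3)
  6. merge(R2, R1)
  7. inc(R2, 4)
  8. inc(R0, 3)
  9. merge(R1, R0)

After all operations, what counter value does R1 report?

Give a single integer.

Answer: 13

Derivation:
Op 1: merge R2<->R1 -> R2=(0,0,0) R1=(0,0,0)
Op 2: inc R1 by 5 -> R1=(0,5,0) value=5
Op 3: merge R0<->R2 -> R0=(0,0,0) R2=(0,0,0)
Op 4: inc R1 by 2 -> R1=(0,7,0) value=7
Op 5: inc R0 by 3 -> R0=(3,0,0) value=3
Op 6: merge R2<->R1 -> R2=(0,7,0) R1=(0,7,0)
Op 7: inc R2 by 4 -> R2=(0,7,4) value=11
Op 8: inc R0 by 3 -> R0=(6,0,0) value=6
Op 9: merge R1<->R0 -> R1=(6,7,0) R0=(6,7,0)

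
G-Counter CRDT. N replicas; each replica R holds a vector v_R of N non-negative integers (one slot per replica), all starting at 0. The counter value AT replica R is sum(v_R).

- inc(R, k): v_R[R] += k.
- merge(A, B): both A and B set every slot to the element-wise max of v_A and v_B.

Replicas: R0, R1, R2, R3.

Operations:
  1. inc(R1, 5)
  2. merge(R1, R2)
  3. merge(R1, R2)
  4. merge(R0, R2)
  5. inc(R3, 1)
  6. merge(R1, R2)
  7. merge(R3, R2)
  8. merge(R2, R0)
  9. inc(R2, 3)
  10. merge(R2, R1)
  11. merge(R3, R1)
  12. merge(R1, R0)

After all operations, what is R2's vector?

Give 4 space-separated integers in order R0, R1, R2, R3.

Answer: 0 5 3 1

Derivation:
Op 1: inc R1 by 5 -> R1=(0,5,0,0) value=5
Op 2: merge R1<->R2 -> R1=(0,5,0,0) R2=(0,5,0,0)
Op 3: merge R1<->R2 -> R1=(0,5,0,0) R2=(0,5,0,0)
Op 4: merge R0<->R2 -> R0=(0,5,0,0) R2=(0,5,0,0)
Op 5: inc R3 by 1 -> R3=(0,0,0,1) value=1
Op 6: merge R1<->R2 -> R1=(0,5,0,0) R2=(0,5,0,0)
Op 7: merge R3<->R2 -> R3=(0,5,0,1) R2=(0,5,0,1)
Op 8: merge R2<->R0 -> R2=(0,5,0,1) R0=(0,5,0,1)
Op 9: inc R2 by 3 -> R2=(0,5,3,1) value=9
Op 10: merge R2<->R1 -> R2=(0,5,3,1) R1=(0,5,3,1)
Op 11: merge R3<->R1 -> R3=(0,5,3,1) R1=(0,5,3,1)
Op 12: merge R1<->R0 -> R1=(0,5,3,1) R0=(0,5,3,1)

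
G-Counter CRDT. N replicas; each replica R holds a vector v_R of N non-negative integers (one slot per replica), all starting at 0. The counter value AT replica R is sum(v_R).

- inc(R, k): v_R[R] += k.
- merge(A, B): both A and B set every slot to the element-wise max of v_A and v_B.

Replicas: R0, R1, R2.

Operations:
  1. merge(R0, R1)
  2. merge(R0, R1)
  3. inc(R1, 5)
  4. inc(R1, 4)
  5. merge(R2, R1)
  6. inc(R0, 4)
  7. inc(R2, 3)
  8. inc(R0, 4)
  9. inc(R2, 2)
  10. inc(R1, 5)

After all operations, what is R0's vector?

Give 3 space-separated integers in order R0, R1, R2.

Answer: 8 0 0

Derivation:
Op 1: merge R0<->R1 -> R0=(0,0,0) R1=(0,0,0)
Op 2: merge R0<->R1 -> R0=(0,0,0) R1=(0,0,0)
Op 3: inc R1 by 5 -> R1=(0,5,0) value=5
Op 4: inc R1 by 4 -> R1=(0,9,0) value=9
Op 5: merge R2<->R1 -> R2=(0,9,0) R1=(0,9,0)
Op 6: inc R0 by 4 -> R0=(4,0,0) value=4
Op 7: inc R2 by 3 -> R2=(0,9,3) value=12
Op 8: inc R0 by 4 -> R0=(8,0,0) value=8
Op 9: inc R2 by 2 -> R2=(0,9,5) value=14
Op 10: inc R1 by 5 -> R1=(0,14,0) value=14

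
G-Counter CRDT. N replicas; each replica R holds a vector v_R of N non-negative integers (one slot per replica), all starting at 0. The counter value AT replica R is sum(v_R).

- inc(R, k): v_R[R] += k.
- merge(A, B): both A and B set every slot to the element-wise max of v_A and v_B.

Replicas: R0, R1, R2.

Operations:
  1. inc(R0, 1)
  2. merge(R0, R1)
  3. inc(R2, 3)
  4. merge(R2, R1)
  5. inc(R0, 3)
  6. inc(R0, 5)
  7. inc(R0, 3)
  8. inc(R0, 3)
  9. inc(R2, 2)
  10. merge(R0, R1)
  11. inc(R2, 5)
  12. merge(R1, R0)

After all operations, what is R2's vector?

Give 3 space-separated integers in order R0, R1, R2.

Answer: 1 0 10

Derivation:
Op 1: inc R0 by 1 -> R0=(1,0,0) value=1
Op 2: merge R0<->R1 -> R0=(1,0,0) R1=(1,0,0)
Op 3: inc R2 by 3 -> R2=(0,0,3) value=3
Op 4: merge R2<->R1 -> R2=(1,0,3) R1=(1,0,3)
Op 5: inc R0 by 3 -> R0=(4,0,0) value=4
Op 6: inc R0 by 5 -> R0=(9,0,0) value=9
Op 7: inc R0 by 3 -> R0=(12,0,0) value=12
Op 8: inc R0 by 3 -> R0=(15,0,0) value=15
Op 9: inc R2 by 2 -> R2=(1,0,5) value=6
Op 10: merge R0<->R1 -> R0=(15,0,3) R1=(15,0,3)
Op 11: inc R2 by 5 -> R2=(1,0,10) value=11
Op 12: merge R1<->R0 -> R1=(15,0,3) R0=(15,0,3)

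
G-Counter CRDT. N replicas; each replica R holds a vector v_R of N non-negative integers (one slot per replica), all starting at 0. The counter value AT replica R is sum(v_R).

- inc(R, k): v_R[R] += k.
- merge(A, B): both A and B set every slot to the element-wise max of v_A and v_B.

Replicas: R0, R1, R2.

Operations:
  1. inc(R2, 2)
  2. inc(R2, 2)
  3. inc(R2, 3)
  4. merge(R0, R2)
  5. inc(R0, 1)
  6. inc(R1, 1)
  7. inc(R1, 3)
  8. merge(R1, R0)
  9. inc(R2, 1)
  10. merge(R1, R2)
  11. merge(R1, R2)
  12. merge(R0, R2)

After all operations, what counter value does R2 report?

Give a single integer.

Answer: 13

Derivation:
Op 1: inc R2 by 2 -> R2=(0,0,2) value=2
Op 2: inc R2 by 2 -> R2=(0,0,4) value=4
Op 3: inc R2 by 3 -> R2=(0,0,7) value=7
Op 4: merge R0<->R2 -> R0=(0,0,7) R2=(0,0,7)
Op 5: inc R0 by 1 -> R0=(1,0,7) value=8
Op 6: inc R1 by 1 -> R1=(0,1,0) value=1
Op 7: inc R1 by 3 -> R1=(0,4,0) value=4
Op 8: merge R1<->R0 -> R1=(1,4,7) R0=(1,4,7)
Op 9: inc R2 by 1 -> R2=(0,0,8) value=8
Op 10: merge R1<->R2 -> R1=(1,4,8) R2=(1,4,8)
Op 11: merge R1<->R2 -> R1=(1,4,8) R2=(1,4,8)
Op 12: merge R0<->R2 -> R0=(1,4,8) R2=(1,4,8)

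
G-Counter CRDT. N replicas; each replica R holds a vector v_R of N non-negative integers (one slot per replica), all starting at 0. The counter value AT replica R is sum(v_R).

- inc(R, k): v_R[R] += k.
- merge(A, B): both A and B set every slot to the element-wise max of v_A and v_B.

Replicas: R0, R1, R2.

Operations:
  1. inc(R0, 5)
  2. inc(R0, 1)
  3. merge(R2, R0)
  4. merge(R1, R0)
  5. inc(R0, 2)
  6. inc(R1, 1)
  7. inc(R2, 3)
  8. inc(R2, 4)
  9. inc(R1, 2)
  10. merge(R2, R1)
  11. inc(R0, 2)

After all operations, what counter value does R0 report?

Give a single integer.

Answer: 10

Derivation:
Op 1: inc R0 by 5 -> R0=(5,0,0) value=5
Op 2: inc R0 by 1 -> R0=(6,0,0) value=6
Op 3: merge R2<->R0 -> R2=(6,0,0) R0=(6,0,0)
Op 4: merge R1<->R0 -> R1=(6,0,0) R0=(6,0,0)
Op 5: inc R0 by 2 -> R0=(8,0,0) value=8
Op 6: inc R1 by 1 -> R1=(6,1,0) value=7
Op 7: inc R2 by 3 -> R2=(6,0,3) value=9
Op 8: inc R2 by 4 -> R2=(6,0,7) value=13
Op 9: inc R1 by 2 -> R1=(6,3,0) value=9
Op 10: merge R2<->R1 -> R2=(6,3,7) R1=(6,3,7)
Op 11: inc R0 by 2 -> R0=(10,0,0) value=10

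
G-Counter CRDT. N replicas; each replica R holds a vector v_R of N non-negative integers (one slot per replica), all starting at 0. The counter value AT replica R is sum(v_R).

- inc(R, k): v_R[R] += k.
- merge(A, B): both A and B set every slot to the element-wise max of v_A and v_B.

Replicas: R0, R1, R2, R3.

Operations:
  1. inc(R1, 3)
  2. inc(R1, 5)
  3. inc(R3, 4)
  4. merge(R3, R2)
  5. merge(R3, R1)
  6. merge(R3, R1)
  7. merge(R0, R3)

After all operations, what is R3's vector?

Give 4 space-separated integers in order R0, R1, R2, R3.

Answer: 0 8 0 4

Derivation:
Op 1: inc R1 by 3 -> R1=(0,3,0,0) value=3
Op 2: inc R1 by 5 -> R1=(0,8,0,0) value=8
Op 3: inc R3 by 4 -> R3=(0,0,0,4) value=4
Op 4: merge R3<->R2 -> R3=(0,0,0,4) R2=(0,0,0,4)
Op 5: merge R3<->R1 -> R3=(0,8,0,4) R1=(0,8,0,4)
Op 6: merge R3<->R1 -> R3=(0,8,0,4) R1=(0,8,0,4)
Op 7: merge R0<->R3 -> R0=(0,8,0,4) R3=(0,8,0,4)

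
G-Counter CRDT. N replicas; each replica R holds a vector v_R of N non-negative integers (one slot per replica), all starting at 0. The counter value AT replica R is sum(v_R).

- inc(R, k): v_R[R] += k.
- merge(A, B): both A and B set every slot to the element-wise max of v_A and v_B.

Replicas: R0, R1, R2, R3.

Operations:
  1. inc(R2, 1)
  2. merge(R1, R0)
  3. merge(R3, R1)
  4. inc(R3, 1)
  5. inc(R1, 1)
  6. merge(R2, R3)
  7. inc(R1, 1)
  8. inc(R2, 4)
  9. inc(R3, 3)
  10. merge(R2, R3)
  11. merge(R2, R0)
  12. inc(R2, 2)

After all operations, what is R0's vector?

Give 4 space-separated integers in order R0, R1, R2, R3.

Op 1: inc R2 by 1 -> R2=(0,0,1,0) value=1
Op 2: merge R1<->R0 -> R1=(0,0,0,0) R0=(0,0,0,0)
Op 3: merge R3<->R1 -> R3=(0,0,0,0) R1=(0,0,0,0)
Op 4: inc R3 by 1 -> R3=(0,0,0,1) value=1
Op 5: inc R1 by 1 -> R1=(0,1,0,0) value=1
Op 6: merge R2<->R3 -> R2=(0,0,1,1) R3=(0,0,1,1)
Op 7: inc R1 by 1 -> R1=(0,2,0,0) value=2
Op 8: inc R2 by 4 -> R2=(0,0,5,1) value=6
Op 9: inc R3 by 3 -> R3=(0,0,1,4) value=5
Op 10: merge R2<->R3 -> R2=(0,0,5,4) R3=(0,0,5,4)
Op 11: merge R2<->R0 -> R2=(0,0,5,4) R0=(0,0,5,4)
Op 12: inc R2 by 2 -> R2=(0,0,7,4) value=11

Answer: 0 0 5 4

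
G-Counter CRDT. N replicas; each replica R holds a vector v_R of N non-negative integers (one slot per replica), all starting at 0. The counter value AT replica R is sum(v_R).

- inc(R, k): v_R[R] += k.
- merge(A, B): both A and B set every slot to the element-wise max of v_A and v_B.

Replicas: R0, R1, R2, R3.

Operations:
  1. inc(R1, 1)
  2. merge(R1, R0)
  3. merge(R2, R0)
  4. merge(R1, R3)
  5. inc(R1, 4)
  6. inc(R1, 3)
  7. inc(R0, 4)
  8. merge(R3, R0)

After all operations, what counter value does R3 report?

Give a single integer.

Answer: 5

Derivation:
Op 1: inc R1 by 1 -> R1=(0,1,0,0) value=1
Op 2: merge R1<->R0 -> R1=(0,1,0,0) R0=(0,1,0,0)
Op 3: merge R2<->R0 -> R2=(0,1,0,0) R0=(0,1,0,0)
Op 4: merge R1<->R3 -> R1=(0,1,0,0) R3=(0,1,0,0)
Op 5: inc R1 by 4 -> R1=(0,5,0,0) value=5
Op 6: inc R1 by 3 -> R1=(0,8,0,0) value=8
Op 7: inc R0 by 4 -> R0=(4,1,0,0) value=5
Op 8: merge R3<->R0 -> R3=(4,1,0,0) R0=(4,1,0,0)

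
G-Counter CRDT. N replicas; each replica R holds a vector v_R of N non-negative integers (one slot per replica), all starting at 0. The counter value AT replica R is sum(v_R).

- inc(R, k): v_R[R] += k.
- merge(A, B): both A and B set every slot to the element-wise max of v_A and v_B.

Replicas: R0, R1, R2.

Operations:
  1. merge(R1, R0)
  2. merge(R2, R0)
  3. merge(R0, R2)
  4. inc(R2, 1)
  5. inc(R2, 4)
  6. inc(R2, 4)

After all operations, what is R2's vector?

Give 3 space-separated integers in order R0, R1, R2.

Op 1: merge R1<->R0 -> R1=(0,0,0) R0=(0,0,0)
Op 2: merge R2<->R0 -> R2=(0,0,0) R0=(0,0,0)
Op 3: merge R0<->R2 -> R0=(0,0,0) R2=(0,0,0)
Op 4: inc R2 by 1 -> R2=(0,0,1) value=1
Op 5: inc R2 by 4 -> R2=(0,0,5) value=5
Op 6: inc R2 by 4 -> R2=(0,0,9) value=9

Answer: 0 0 9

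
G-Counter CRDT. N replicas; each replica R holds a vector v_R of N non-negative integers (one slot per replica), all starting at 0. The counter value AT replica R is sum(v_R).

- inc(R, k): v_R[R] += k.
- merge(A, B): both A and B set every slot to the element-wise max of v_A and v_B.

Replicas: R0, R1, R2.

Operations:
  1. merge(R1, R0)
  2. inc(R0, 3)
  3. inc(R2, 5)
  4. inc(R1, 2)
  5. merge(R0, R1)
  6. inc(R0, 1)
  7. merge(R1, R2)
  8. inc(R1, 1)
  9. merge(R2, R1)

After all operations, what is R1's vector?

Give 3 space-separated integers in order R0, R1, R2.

Op 1: merge R1<->R0 -> R1=(0,0,0) R0=(0,0,0)
Op 2: inc R0 by 3 -> R0=(3,0,0) value=3
Op 3: inc R2 by 5 -> R2=(0,0,5) value=5
Op 4: inc R1 by 2 -> R1=(0,2,0) value=2
Op 5: merge R0<->R1 -> R0=(3,2,0) R1=(3,2,0)
Op 6: inc R0 by 1 -> R0=(4,2,0) value=6
Op 7: merge R1<->R2 -> R1=(3,2,5) R2=(3,2,5)
Op 8: inc R1 by 1 -> R1=(3,3,5) value=11
Op 9: merge R2<->R1 -> R2=(3,3,5) R1=(3,3,5)

Answer: 3 3 5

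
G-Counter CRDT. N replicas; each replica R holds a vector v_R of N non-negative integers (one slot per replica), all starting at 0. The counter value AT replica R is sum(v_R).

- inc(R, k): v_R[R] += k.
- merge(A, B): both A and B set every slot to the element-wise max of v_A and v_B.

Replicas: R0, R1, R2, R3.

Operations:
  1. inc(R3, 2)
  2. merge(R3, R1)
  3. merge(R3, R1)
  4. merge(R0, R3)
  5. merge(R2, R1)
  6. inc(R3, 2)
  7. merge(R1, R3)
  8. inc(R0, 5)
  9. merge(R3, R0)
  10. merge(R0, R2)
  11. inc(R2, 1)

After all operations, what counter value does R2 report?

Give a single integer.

Answer: 10

Derivation:
Op 1: inc R3 by 2 -> R3=(0,0,0,2) value=2
Op 2: merge R3<->R1 -> R3=(0,0,0,2) R1=(0,0,0,2)
Op 3: merge R3<->R1 -> R3=(0,0,0,2) R1=(0,0,0,2)
Op 4: merge R0<->R3 -> R0=(0,0,0,2) R3=(0,0,0,2)
Op 5: merge R2<->R1 -> R2=(0,0,0,2) R1=(0,0,0,2)
Op 6: inc R3 by 2 -> R3=(0,0,0,4) value=4
Op 7: merge R1<->R3 -> R1=(0,0,0,4) R3=(0,0,0,4)
Op 8: inc R0 by 5 -> R0=(5,0,0,2) value=7
Op 9: merge R3<->R0 -> R3=(5,0,0,4) R0=(5,0,0,4)
Op 10: merge R0<->R2 -> R0=(5,0,0,4) R2=(5,0,0,4)
Op 11: inc R2 by 1 -> R2=(5,0,1,4) value=10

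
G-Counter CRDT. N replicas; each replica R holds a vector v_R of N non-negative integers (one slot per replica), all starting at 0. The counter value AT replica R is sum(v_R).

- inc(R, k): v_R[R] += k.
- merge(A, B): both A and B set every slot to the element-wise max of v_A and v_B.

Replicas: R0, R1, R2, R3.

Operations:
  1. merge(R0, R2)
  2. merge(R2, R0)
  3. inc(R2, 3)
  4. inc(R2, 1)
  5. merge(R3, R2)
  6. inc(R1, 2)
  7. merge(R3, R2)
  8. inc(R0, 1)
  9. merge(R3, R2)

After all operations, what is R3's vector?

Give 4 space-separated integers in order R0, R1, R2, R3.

Op 1: merge R0<->R2 -> R0=(0,0,0,0) R2=(0,0,0,0)
Op 2: merge R2<->R0 -> R2=(0,0,0,0) R0=(0,0,0,0)
Op 3: inc R2 by 3 -> R2=(0,0,3,0) value=3
Op 4: inc R2 by 1 -> R2=(0,0,4,0) value=4
Op 5: merge R3<->R2 -> R3=(0,0,4,0) R2=(0,0,4,0)
Op 6: inc R1 by 2 -> R1=(0,2,0,0) value=2
Op 7: merge R3<->R2 -> R3=(0,0,4,0) R2=(0,0,4,0)
Op 8: inc R0 by 1 -> R0=(1,0,0,0) value=1
Op 9: merge R3<->R2 -> R3=(0,0,4,0) R2=(0,0,4,0)

Answer: 0 0 4 0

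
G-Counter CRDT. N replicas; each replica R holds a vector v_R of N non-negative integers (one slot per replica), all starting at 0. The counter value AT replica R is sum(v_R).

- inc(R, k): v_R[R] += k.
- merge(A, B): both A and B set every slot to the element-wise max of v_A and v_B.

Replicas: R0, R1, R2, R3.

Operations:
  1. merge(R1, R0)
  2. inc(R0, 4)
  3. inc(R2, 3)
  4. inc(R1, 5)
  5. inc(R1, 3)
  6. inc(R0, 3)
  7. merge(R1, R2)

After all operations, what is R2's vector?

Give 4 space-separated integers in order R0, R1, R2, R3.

Answer: 0 8 3 0

Derivation:
Op 1: merge R1<->R0 -> R1=(0,0,0,0) R0=(0,0,0,0)
Op 2: inc R0 by 4 -> R0=(4,0,0,0) value=4
Op 3: inc R2 by 3 -> R2=(0,0,3,0) value=3
Op 4: inc R1 by 5 -> R1=(0,5,0,0) value=5
Op 5: inc R1 by 3 -> R1=(0,8,0,0) value=8
Op 6: inc R0 by 3 -> R0=(7,0,0,0) value=7
Op 7: merge R1<->R2 -> R1=(0,8,3,0) R2=(0,8,3,0)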